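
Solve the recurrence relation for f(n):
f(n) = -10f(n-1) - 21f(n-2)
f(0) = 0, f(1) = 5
Characteristic equation: x² + 10x + 21 = 0, which factors as (x - (-7))(x - (-3)) = 0.
Roots r₁ = -7, r₂ = -3 (distinct).
General solution: f(n) = A·(-7)^n + B·(-3)^n.
From f(0) = 0: A + B = 0.
From f(1) = 5: -7A - 3B = 5.
Solving: A = - \frac{5}{4}, B = \frac{5}{4}.
So f(n) = \frac{5 \left(-3\right)^{n}}{4} - \frac{5 \left(-7\right)^{n}}{4}.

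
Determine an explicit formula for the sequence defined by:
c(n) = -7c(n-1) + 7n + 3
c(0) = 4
First-order linear with linear forcing.
Homogeneous solution: c_h(n) = A·(-7)^n.
Try particular c_p(n) = pn + q. Substituting:
  pn + q = -7(p(n-1) + q) + 7n + 3.
Matching the n-coefficient: p = -7p + 7 ⇒ p = \frac{7}{8}.
Matching constants: q = 7p - 7q + 3 ⇒ q = \frac{73}{64}.
General: c(n) = A·(-7)^n + \frac{7 n}{8} + \frac{73}{64}.
Apply c(0) = 4: A + \frac{73}{64} = 4 ⇒ A = \frac{183}{64}.
So c(n) = \frac{183 \left(-7\right)^{n}}{64} + \frac{7 n}{8} + \frac{73}{64}.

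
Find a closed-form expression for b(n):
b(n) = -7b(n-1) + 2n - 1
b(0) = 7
First-order linear with linear forcing.
Homogeneous solution: b_h(n) = A·(-7)^n.
Try particular b_p(n) = pn + q. Substituting:
  pn + q = -7(p(n-1) + q) + 2n - 1.
Matching the n-coefficient: p = -7p + 2 ⇒ p = \frac{1}{4}.
Matching constants: q = 7p - 7q - 1 ⇒ q = \frac{3}{32}.
General: b(n) = A·(-7)^n + \frac{n}{4} + \frac{3}{32}.
Apply b(0) = 7: A + \frac{3}{32} = 7 ⇒ A = \frac{221}{32}.
So b(n) = \frac{221 \left(-7\right)^{n}}{32} + \frac{n}{4} + \frac{3}{32}.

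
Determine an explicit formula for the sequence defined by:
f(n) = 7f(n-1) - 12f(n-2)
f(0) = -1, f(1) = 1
Characteristic equation: x² - 7x + 12 = 0, which factors as (x - (3))(x - (4)) = 0.
Roots r₁ = 3, r₂ = 4 (distinct).
General solution: f(n) = A·(3)^n + B·(4)^n.
From f(0) = -1: A + B = -1.
From f(1) = 1: 3A + 4B = 1.
Solving: A = -5, B = 4.
So f(n) = - 5 \cdot 3^{n} + 4 \cdot 4^{n}.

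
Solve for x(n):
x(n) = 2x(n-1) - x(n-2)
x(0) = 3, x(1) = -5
Characteristic equation: x² - 2x + 1 = 0, which is (x - (1))².
Repeated root r = 1.
General solution: x(n) = (A + Bn)·(1)^n.
From x(0) = 3: A = 3.
From x(1) = -5: (A + B)·(1) = -5 ⇒ B = -8.
So x(n) = \left(3 - 8 n\right) \cdot (1)^n.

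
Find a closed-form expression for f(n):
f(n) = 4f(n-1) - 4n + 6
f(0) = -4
First-order linear with linear forcing.
Homogeneous solution: f_h(n) = A·(4)^n.
Try particular f_p(n) = pn + q. Substituting:
  pn + q = 4(p(n-1) + q) - 4n + 6.
Matching the n-coefficient: p = 4p - 4 ⇒ p = \frac{4}{3}.
Matching constants: q = -4p + 4q + 6 ⇒ q = - \frac{2}{9}.
General: f(n) = A·(4)^n + \frac{4 n}{3} - \frac{2}{9}.
Apply f(0) = -4: A - \frac{2}{9} = -4 ⇒ A = - \frac{34}{9}.
So f(n) = - \frac{34 \cdot 4^{n}}{9} + \frac{4 n}{3} - \frac{2}{9}.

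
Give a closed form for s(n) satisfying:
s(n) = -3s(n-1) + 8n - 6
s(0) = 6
First-order linear with linear forcing.
Homogeneous solution: s_h(n) = A·(-3)^n.
Try particular s_p(n) = pn + q. Substituting:
  pn + q = -3(p(n-1) + q) + 8n - 6.
Matching the n-coefficient: p = -3p + 8 ⇒ p = 2.
Matching constants: q = 3p - 3q - 6 ⇒ q = 0.
General: s(n) = A·(-3)^n + 2 n + 0.
Apply s(0) = 6: A + 0 = 6 ⇒ A = 6.
So s(n) = 6 \left(-3\right)^{n} + 2 n.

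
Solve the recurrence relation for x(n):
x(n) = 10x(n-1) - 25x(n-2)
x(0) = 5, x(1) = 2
Characteristic equation: x² - 10x + 25 = 0, which is (x - (5))².
Repeated root r = 5.
General solution: x(n) = (A + Bn)·(5)^n.
From x(0) = 5: A = 5.
From x(1) = 2: (A + B)·(5) = 2 ⇒ B = - \frac{23}{5}.
So x(n) = \left(5 - \frac{23 n}{5}\right) \cdot (5)^n.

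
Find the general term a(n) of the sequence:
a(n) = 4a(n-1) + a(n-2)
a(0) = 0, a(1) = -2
Characteristic equation: x² - 4x - 1 = 0.
Discriminant Δ = (4)² + 4·(1) = 20.
Roots r₁,₂ = (4 ± √20)/2, so r₁ = 2 + \sqrt{5}, r₂ = 2 - \sqrt{5}.
General solution: a(n) = A·r₁^n + B·r₂^n.
From the initial conditions, A + B = 0 and r₁A + r₂B = -2.
Since r₁ - r₂ = √20: A = (-2 - (0)r₂)/√20 = - \frac{\sqrt{5}}{5}, and B = 0 - A = \frac{\sqrt{5}}{5}.
So a(n) = \left(- \frac{\sqrt{5}}{5}\right)\left(2 + \sqrt{5}\right)^n + \left(\frac{\sqrt{5}}{5}\right)\left(2 - \sqrt{5}\right)^n.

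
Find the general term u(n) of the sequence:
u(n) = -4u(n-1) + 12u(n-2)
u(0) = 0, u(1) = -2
Characteristic equation: x² + 4x - 12 = 0, which factors as (x - (2))(x - (-6)) = 0.
Roots r₁ = 2, r₂ = -6 (distinct).
General solution: u(n) = A·(2)^n + B·(-6)^n.
From u(0) = 0: A + B = 0.
From u(1) = -2: 2A - 6B = -2.
Solving: A = - \frac{1}{4}, B = \frac{1}{4}.
So u(n) = \frac{\left(-6\right)^{n}}{4} - \frac{2^{n}}{4}.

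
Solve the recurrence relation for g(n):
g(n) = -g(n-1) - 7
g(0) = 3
First-order linear non-homogeneous.
Homogeneous solution: g_h(n) = A·(-1)^n.
Try constant particular solution g_p = K: K = -K - 7 ⇒ K = - \frac{7}{2}.
General: g(n) = A·(-1)^n - \frac{7}{2}.
Apply g(0) = 3: A - \frac{7}{2} = 3 ⇒ A = \frac{13}{2}.
So g(n) = \frac{13 \left(-1\right)^{n}}{2} - \frac{7}{2}.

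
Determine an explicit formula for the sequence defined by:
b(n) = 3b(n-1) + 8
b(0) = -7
First-order linear non-homogeneous.
Homogeneous solution: b_h(n) = A·(3)^n.
Try constant particular solution b_p = K: K = 3K + 8 ⇒ K = -4.
General: b(n) = A·(3)^n - 4.
Apply b(0) = -7: A - 4 = -7 ⇒ A = -3.
So b(n) = - 3 \cdot 3^{n} - 4.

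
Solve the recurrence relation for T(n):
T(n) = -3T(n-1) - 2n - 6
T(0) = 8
First-order linear with linear forcing.
Homogeneous solution: T_h(n) = A·(-3)^n.
Try particular T_p(n) = pn + q. Substituting:
  pn + q = -3(p(n-1) + q) - 2n - 6.
Matching the n-coefficient: p = -3p - 2 ⇒ p = - \frac{1}{2}.
Matching constants: q = 3p - 3q - 6 ⇒ q = - \frac{15}{8}.
General: T(n) = A·(-3)^n - \frac{n}{2} - \frac{15}{8}.
Apply T(0) = 8: A - \frac{15}{8} = 8 ⇒ A = \frac{79}{8}.
So T(n) = \frac{79 \left(-3\right)^{n}}{8} - \frac{n}{2} - \frac{15}{8}.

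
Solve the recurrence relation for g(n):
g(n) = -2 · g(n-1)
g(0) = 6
Pure geometric recurrence with ratio -2.
By induction g(n) = g(0) · (-2)^n = 6 \left(-2\right)^{n}.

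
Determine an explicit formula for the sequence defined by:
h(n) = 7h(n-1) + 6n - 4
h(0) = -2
First-order linear with linear forcing.
Homogeneous solution: h_h(n) = A·(7)^n.
Try particular h_p(n) = pn + q. Substituting:
  pn + q = 7(p(n-1) + q) + 6n - 4.
Matching the n-coefficient: p = 7p + 6 ⇒ p = -1.
Matching constants: q = -7p + 7q - 4 ⇒ q = - \frac{1}{2}.
General: h(n) = A·(7)^n - n - \frac{1}{2}.
Apply h(0) = -2: A - \frac{1}{2} = -2 ⇒ A = - \frac{3}{2}.
So h(n) = - \frac{3 \cdot 7^{n}}{2} - n - \frac{1}{2}.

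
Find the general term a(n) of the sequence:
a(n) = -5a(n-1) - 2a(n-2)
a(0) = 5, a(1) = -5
Characteristic equation: x² + 5x + 2 = 0.
Discriminant Δ = (-5)² + 4·(-2) = 17.
Roots r₁,₂ = (-5 ± √17)/2, so r₁ = - \frac{5}{2} + \frac{\sqrt{17}}{2}, r₂ = - \frac{5}{2} - \frac{\sqrt{17}}{2}.
General solution: a(n) = A·r₁^n + B·r₂^n.
From the initial conditions, A + B = 5 and r₁A + r₂B = -5.
Since r₁ - r₂ = √17: A = (-5 - (5)r₂)/√17 = \frac{15 \sqrt{17}}{34} + \frac{5}{2}, and B = 5 - A = \frac{5}{2} - \frac{15 \sqrt{17}}{34}.
So a(n) = \left(\frac{15 \sqrt{17}}{34} + \frac{5}{2}\right)\left(- \frac{5}{2} + \frac{\sqrt{17}}{2}\right)^n + \left(\frac{5}{2} - \frac{15 \sqrt{17}}{34}\right)\left(- \frac{5}{2} - \frac{\sqrt{17}}{2}\right)^n.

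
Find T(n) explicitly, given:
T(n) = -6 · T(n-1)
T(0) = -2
Pure geometric recurrence with ratio -6.
By induction T(n) = T(0) · (-6)^n = - 2 \left(-6\right)^{n}.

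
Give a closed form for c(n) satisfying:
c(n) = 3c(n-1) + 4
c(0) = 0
First-order linear non-homogeneous.
Homogeneous solution: c_h(n) = A·(3)^n.
Try constant particular solution c_p = K: K = 3K + 4 ⇒ K = -2.
General: c(n) = A·(3)^n - 2.
Apply c(0) = 0: A - 2 = 0 ⇒ A = 2.
So c(n) = 2 \cdot 3^{n} - 2.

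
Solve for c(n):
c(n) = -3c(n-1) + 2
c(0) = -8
First-order linear non-homogeneous.
Homogeneous solution: c_h(n) = A·(-3)^n.
Try constant particular solution c_p = K: K = -3K + 2 ⇒ K = \frac{1}{2}.
General: c(n) = A·(-3)^n + \frac{1}{2}.
Apply c(0) = -8: A + \frac{1}{2} = -8 ⇒ A = - \frac{17}{2}.
So c(n) = \frac{1}{2} - \frac{17 \left(-3\right)^{n}}{2}.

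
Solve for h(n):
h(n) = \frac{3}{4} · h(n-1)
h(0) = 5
Pure geometric recurrence with ratio \frac{3}{4}.
By induction h(n) = h(0) · (\frac{3}{4})^n = 5 \left(\frac{3}{4}\right)^{n}.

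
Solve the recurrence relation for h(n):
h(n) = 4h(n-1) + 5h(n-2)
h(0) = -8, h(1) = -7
Characteristic equation: x² - 4x - 5 = 0, which factors as (x - (-1))(x - (5)) = 0.
Roots r₁ = -1, r₂ = 5 (distinct).
General solution: h(n) = A·(-1)^n + B·(5)^n.
From h(0) = -8: A + B = -8.
From h(1) = -7: -A + 5B = -7.
Solving: A = - \frac{11}{2}, B = - \frac{5}{2}.
So h(n) = - \frac{11 \left(-1\right)^{n}}{2} - \frac{5 \cdot 5^{n}}{2}.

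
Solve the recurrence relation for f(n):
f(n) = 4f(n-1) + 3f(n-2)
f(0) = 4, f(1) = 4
Characteristic equation: x² - 4x - 3 = 0.
Discriminant Δ = (4)² + 4·(3) = 28.
Roots r₁,₂ = (4 ± √28)/2, so r₁ = 2 + \sqrt{7}, r₂ = 2 - \sqrt{7}.
General solution: f(n) = A·r₁^n + B·r₂^n.
From the initial conditions, A + B = 4 and r₁A + r₂B = 4.
Since r₁ - r₂ = √28: A = (4 - (4)r₂)/√28 = 2 - \frac{2 \sqrt{7}}{7}, and B = 4 - A = \frac{2 \sqrt{7}}{7} + 2.
So f(n) = \left(2 - \frac{2 \sqrt{7}}{7}\right)\left(2 + \sqrt{7}\right)^n + \left(\frac{2 \sqrt{7}}{7} + 2\right)\left(2 - \sqrt{7}\right)^n.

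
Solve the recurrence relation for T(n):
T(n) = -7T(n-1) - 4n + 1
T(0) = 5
First-order linear with linear forcing.
Homogeneous solution: T_h(n) = A·(-7)^n.
Try particular T_p(n) = pn + q. Substituting:
  pn + q = -7(p(n-1) + q) - 4n + 1.
Matching the n-coefficient: p = -7p - 4 ⇒ p = - \frac{1}{2}.
Matching constants: q = 7p - 7q + 1 ⇒ q = - \frac{5}{16}.
General: T(n) = A·(-7)^n - \frac{n}{2} - \frac{5}{16}.
Apply T(0) = 5: A - \frac{5}{16} = 5 ⇒ A = \frac{85}{16}.
So T(n) = \frac{85 \left(-7\right)^{n}}{16} - \frac{n}{2} - \frac{5}{16}.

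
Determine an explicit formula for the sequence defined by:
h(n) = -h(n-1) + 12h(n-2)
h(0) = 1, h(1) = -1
Characteristic equation: x² + x - 12 = 0, which factors as (x - (3))(x - (-4)) = 0.
Roots r₁ = 3, r₂ = -4 (distinct).
General solution: h(n) = A·(3)^n + B·(-4)^n.
From h(0) = 1: A + B = 1.
From h(1) = -1: 3A - 4B = -1.
Solving: A = \frac{3}{7}, B = \frac{4}{7}.
So h(n) = \frac{4 \left(-4\right)^{n}}{7} + \frac{3 \cdot 3^{n}}{7}.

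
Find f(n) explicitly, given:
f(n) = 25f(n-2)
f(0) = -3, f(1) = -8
Characteristic equation: x² - 25 = 0, which factors as (x - (-5))(x - (5)) = 0.
Roots r₁ = -5, r₂ = 5 (distinct).
General solution: f(n) = A·(-5)^n + B·(5)^n.
From f(0) = -3: A + B = -3.
From f(1) = -8: -5A + 5B = -8.
Solving: A = - \frac{7}{10}, B = - \frac{23}{10}.
So f(n) = - \frac{7 \left(-5\right)^{n}}{10} - \frac{23 \cdot 5^{n}}{10}.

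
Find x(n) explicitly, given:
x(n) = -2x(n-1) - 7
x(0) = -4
First-order linear non-homogeneous.
Homogeneous solution: x_h(n) = A·(-2)^n.
Try constant particular solution x_p = K: K = -2K - 7 ⇒ K = - \frac{7}{3}.
General: x(n) = A·(-2)^n - \frac{7}{3}.
Apply x(0) = -4: A - \frac{7}{3} = -4 ⇒ A = - \frac{5}{3}.
So x(n) = - \frac{5 \left(-2\right)^{n}}{3} - \frac{7}{3}.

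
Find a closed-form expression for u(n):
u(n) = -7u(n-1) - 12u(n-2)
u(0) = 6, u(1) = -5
Characteristic equation: x² + 7x + 12 = 0, which factors as (x - (-4))(x - (-3)) = 0.
Roots r₁ = -4, r₂ = -3 (distinct).
General solution: u(n) = A·(-4)^n + B·(-3)^n.
From u(0) = 6: A + B = 6.
From u(1) = -5: -4A - 3B = -5.
Solving: A = -13, B = 19.
So u(n) = 19 \left(-3\right)^{n} - 13 \left(-4\right)^{n}.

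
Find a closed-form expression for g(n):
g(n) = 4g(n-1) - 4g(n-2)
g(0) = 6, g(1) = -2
Characteristic equation: x² - 4x + 4 = 0, which is (x - (2))².
Repeated root r = 2.
General solution: g(n) = (A + Bn)·(2)^n.
From g(0) = 6: A = 6.
From g(1) = -2: (A + B)·(2) = -2 ⇒ B = -7.
So g(n) = \left(6 - 7 n\right) \cdot (2)^n.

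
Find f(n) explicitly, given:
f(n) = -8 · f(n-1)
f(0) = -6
Pure geometric recurrence with ratio -8.
By induction f(n) = f(0) · (-8)^n = - 6 \left(-8\right)^{n}.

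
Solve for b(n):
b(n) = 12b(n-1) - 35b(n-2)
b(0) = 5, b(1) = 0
Characteristic equation: x² - 12x + 35 = 0, which factors as (x - (7))(x - (5)) = 0.
Roots r₁ = 7, r₂ = 5 (distinct).
General solution: b(n) = A·(7)^n + B·(5)^n.
From b(0) = 5: A + B = 5.
From b(1) = 0: 7A + 5B = 0.
Solving: A = - \frac{25}{2}, B = \frac{35}{2}.
So b(n) = \frac{35 \cdot 5^{n}}{2} - \frac{25 \cdot 7^{n}}{2}.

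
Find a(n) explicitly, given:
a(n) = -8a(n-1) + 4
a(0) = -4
First-order linear non-homogeneous.
Homogeneous solution: a_h(n) = A·(-8)^n.
Try constant particular solution a_p = K: K = -8K + 4 ⇒ K = \frac{4}{9}.
General: a(n) = A·(-8)^n + \frac{4}{9}.
Apply a(0) = -4: A + \frac{4}{9} = -4 ⇒ A = - \frac{40}{9}.
So a(n) = \frac{4}{9} - \frac{40 \left(-8\right)^{n}}{9}.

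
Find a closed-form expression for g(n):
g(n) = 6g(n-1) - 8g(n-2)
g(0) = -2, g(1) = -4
Characteristic equation: x² - 6x + 8 = 0, which factors as (x - (2))(x - (4)) = 0.
Roots r₁ = 2, r₂ = 4 (distinct).
General solution: g(n) = A·(2)^n + B·(4)^n.
From g(0) = -2: A + B = -2.
From g(1) = -4: 2A + 4B = -4.
Solving: A = -2, B = 0.
So g(n) = - 2 \cdot 2^{n}.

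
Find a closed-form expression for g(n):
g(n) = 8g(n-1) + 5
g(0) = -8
First-order linear non-homogeneous.
Homogeneous solution: g_h(n) = A·(8)^n.
Try constant particular solution g_p = K: K = 8K + 5 ⇒ K = - \frac{5}{7}.
General: g(n) = A·(8)^n - \frac{5}{7}.
Apply g(0) = -8: A - \frac{5}{7} = -8 ⇒ A = - \frac{51}{7}.
So g(n) = - \frac{51 \cdot 8^{n}}{7} - \frac{5}{7}.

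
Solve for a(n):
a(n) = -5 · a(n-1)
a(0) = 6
Pure geometric recurrence with ratio -5.
By induction a(n) = a(0) · (-5)^n = 6 \left(-5\right)^{n}.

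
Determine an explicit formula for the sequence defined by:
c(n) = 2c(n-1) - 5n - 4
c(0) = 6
First-order linear with linear forcing.
Homogeneous solution: c_h(n) = A·(2)^n.
Try particular c_p(n) = pn + q. Substituting:
  pn + q = 2(p(n-1) + q) - 5n - 4.
Matching the n-coefficient: p = 2p - 5 ⇒ p = 5.
Matching constants: q = -2p + 2q - 4 ⇒ q = 14.
General: c(n) = A·(2)^n + 5 n + 14.
Apply c(0) = 6: A + 14 = 6 ⇒ A = -8.
So c(n) = - 8 \cdot 2^{n} + 5 n + 14.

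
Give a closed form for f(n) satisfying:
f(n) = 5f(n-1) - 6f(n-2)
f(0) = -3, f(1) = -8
Characteristic equation: x² - 5x + 6 = 0, which factors as (x - (2))(x - (3)) = 0.
Roots r₁ = 2, r₂ = 3 (distinct).
General solution: f(n) = A·(2)^n + B·(3)^n.
From f(0) = -3: A + B = -3.
From f(1) = -8: 2A + 3B = -8.
Solving: A = -1, B = -2.
So f(n) = - 2^{n} - 2 \cdot 3^{n}.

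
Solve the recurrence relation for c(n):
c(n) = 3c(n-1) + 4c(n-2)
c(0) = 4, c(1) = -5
Characteristic equation: x² - 3x - 4 = 0, which factors as (x - (4))(x - (-1)) = 0.
Roots r₁ = 4, r₂ = -1 (distinct).
General solution: c(n) = A·(4)^n + B·(-1)^n.
From c(0) = 4: A + B = 4.
From c(1) = -5: 4A - B = -5.
Solving: A = - \frac{1}{5}, B = \frac{21}{5}.
So c(n) = \frac{21 \left(-1\right)^{n}}{5} - \frac{4^{n}}{5}.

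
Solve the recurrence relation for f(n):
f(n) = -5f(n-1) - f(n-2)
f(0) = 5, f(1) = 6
Characteristic equation: x² + 5x + 1 = 0.
Discriminant Δ = (-5)² + 4·(-1) = 21.
Roots r₁,₂ = (-5 ± √21)/2, so r₁ = - \frac{5}{2} + \frac{\sqrt{21}}{2}, r₂ = - \frac{5}{2} - \frac{\sqrt{21}}{2}.
General solution: f(n) = A·r₁^n + B·r₂^n.
From the initial conditions, A + B = 5 and r₁A + r₂B = 6.
Since r₁ - r₂ = √21: A = (6 - (5)r₂)/√21 = \frac{5}{2} + \frac{37 \sqrt{21}}{42}, and B = 5 - A = \frac{5}{2} - \frac{37 \sqrt{21}}{42}.
So f(n) = \left(\frac{5}{2} + \frac{37 \sqrt{21}}{42}\right)\left(- \frac{5}{2} + \frac{\sqrt{21}}{2}\right)^n + \left(\frac{5}{2} - \frac{37 \sqrt{21}}{42}\right)\left(- \frac{5}{2} - \frac{\sqrt{21}}{2}\right)^n.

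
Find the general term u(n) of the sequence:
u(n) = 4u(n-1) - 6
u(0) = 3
First-order linear non-homogeneous.
Homogeneous solution: u_h(n) = A·(4)^n.
Try constant particular solution u_p = K: K = 4K - 6 ⇒ K = 2.
General: u(n) = A·(4)^n + 2.
Apply u(0) = 3: A + 2 = 3 ⇒ A = 1.
So u(n) = 4^{n} + 2.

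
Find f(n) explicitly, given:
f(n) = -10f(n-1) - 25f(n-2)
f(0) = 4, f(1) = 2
Characteristic equation: x² + 10x + 25 = 0, which is (x - (-5))².
Repeated root r = -5.
General solution: f(n) = (A + Bn)·(-5)^n.
From f(0) = 4: A = 4.
From f(1) = 2: (A + B)·(-5) = 2 ⇒ B = - \frac{22}{5}.
So f(n) = \left(4 - \frac{22 n}{5}\right) \cdot (-5)^n.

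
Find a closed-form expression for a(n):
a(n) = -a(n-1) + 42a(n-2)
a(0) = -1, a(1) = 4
Characteristic equation: x² + x - 42 = 0, which factors as (x - (-7))(x - (6)) = 0.
Roots r₁ = -7, r₂ = 6 (distinct).
General solution: a(n) = A·(-7)^n + B·(6)^n.
From a(0) = -1: A + B = -1.
From a(1) = 4: -7A + 6B = 4.
Solving: A = - \frac{10}{13}, B = - \frac{3}{13}.
So a(n) = - \frac{10 \left(-7\right)^{n}}{13} - \frac{3 \cdot 6^{n}}{13}.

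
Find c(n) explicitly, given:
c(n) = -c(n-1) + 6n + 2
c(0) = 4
First-order linear with linear forcing.
Homogeneous solution: c_h(n) = A·(-1)^n.
Try particular c_p(n) = pn + q. Substituting:
  pn + q = -(p(n-1) + q) + 6n + 2.
Matching the n-coefficient: p = -p + 6 ⇒ p = 3.
Matching constants: q = p - q + 2 ⇒ q = \frac{5}{2}.
General: c(n) = A·(-1)^n + 3 n + \frac{5}{2}.
Apply c(0) = 4: A + \frac{5}{2} = 4 ⇒ A = \frac{3}{2}.
So c(n) = \frac{3 \left(-1\right)^{n}}{2} + 3 n + \frac{5}{2}.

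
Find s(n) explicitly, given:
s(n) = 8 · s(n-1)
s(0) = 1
Pure geometric recurrence with ratio 8.
By induction s(n) = s(0) · (8)^n = 8^{n}.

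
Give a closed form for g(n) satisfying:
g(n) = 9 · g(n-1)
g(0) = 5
Pure geometric recurrence with ratio 9.
By induction g(n) = g(0) · (9)^n = 5 \cdot 9^{n}.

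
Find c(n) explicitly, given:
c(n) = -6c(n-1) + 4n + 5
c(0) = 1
First-order linear with linear forcing.
Homogeneous solution: c_h(n) = A·(-6)^n.
Try particular c_p(n) = pn + q. Substituting:
  pn + q = -6(p(n-1) + q) + 4n + 5.
Matching the n-coefficient: p = -6p + 4 ⇒ p = \frac{4}{7}.
Matching constants: q = 6p - 6q + 5 ⇒ q = \frac{59}{49}.
General: c(n) = A·(-6)^n + \frac{4 n}{7} + \frac{59}{49}.
Apply c(0) = 1: A + \frac{59}{49} = 1 ⇒ A = - \frac{10}{49}.
So c(n) = - \frac{10 \left(-6\right)^{n}}{49} + \frac{4 n}{7} + \frac{59}{49}.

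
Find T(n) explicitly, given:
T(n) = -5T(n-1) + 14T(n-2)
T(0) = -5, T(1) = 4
Characteristic equation: x² + 5x - 14 = 0, which factors as (x - (-7))(x - (2)) = 0.
Roots r₁ = -7, r₂ = 2 (distinct).
General solution: T(n) = A·(-7)^n + B·(2)^n.
From T(0) = -5: A + B = -5.
From T(1) = 4: -7A + 2B = 4.
Solving: A = - \frac{14}{9}, B = - \frac{31}{9}.
So T(n) = - \frac{14 \left(-7\right)^{n}}{9} - \frac{31 \cdot 2^{n}}{9}.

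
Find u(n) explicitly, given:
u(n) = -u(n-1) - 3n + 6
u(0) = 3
First-order linear with linear forcing.
Homogeneous solution: u_h(n) = A·(-1)^n.
Try particular u_p(n) = pn + q. Substituting:
  pn + q = -(p(n-1) + q) - 3n + 6.
Matching the n-coefficient: p = -p - 3 ⇒ p = - \frac{3}{2}.
Matching constants: q = p - q + 6 ⇒ q = \frac{9}{4}.
General: u(n) = A·(-1)^n - \frac{3 n}{2} + \frac{9}{4}.
Apply u(0) = 3: A + \frac{9}{4} = 3 ⇒ A = \frac{3}{4}.
So u(n) = \frac{3 \left(-1\right)^{n}}{4} - \frac{3 n}{2} + \frac{9}{4}.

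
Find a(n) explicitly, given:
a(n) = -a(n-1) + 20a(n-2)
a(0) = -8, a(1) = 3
Characteristic equation: x² + x - 20 = 0, which factors as (x - (-5))(x - (4)) = 0.
Roots r₁ = -5, r₂ = 4 (distinct).
General solution: a(n) = A·(-5)^n + B·(4)^n.
From a(0) = -8: A + B = -8.
From a(1) = 3: -5A + 4B = 3.
Solving: A = - \frac{35}{9}, B = - \frac{37}{9}.
So a(n) = - \frac{35 \left(-5\right)^{n}}{9} - \frac{37 \cdot 4^{n}}{9}.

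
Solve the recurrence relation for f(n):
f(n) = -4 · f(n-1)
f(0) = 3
Pure geometric recurrence with ratio -4.
By induction f(n) = f(0) · (-4)^n = 3 \left(-4\right)^{n}.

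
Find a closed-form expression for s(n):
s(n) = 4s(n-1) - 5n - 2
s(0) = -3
First-order linear with linear forcing.
Homogeneous solution: s_h(n) = A·(4)^n.
Try particular s_p(n) = pn + q. Substituting:
  pn + q = 4(p(n-1) + q) - 5n - 2.
Matching the n-coefficient: p = 4p - 5 ⇒ p = \frac{5}{3}.
Matching constants: q = -4p + 4q - 2 ⇒ q = \frac{26}{9}.
General: s(n) = A·(4)^n + \frac{5 n}{3} + \frac{26}{9}.
Apply s(0) = -3: A + \frac{26}{9} = -3 ⇒ A = - \frac{53}{9}.
So s(n) = - \frac{53 \cdot 4^{n}}{9} + \frac{5 n}{3} + \frac{26}{9}.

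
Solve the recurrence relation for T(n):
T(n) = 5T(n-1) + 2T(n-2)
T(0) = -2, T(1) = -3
Characteristic equation: x² - 5x - 2 = 0.
Discriminant Δ = (5)² + 4·(2) = 33.
Roots r₁,₂ = (5 ± √33)/2, so r₁ = \frac{5}{2} + \frac{\sqrt{33}}{2}, r₂ = \frac{5}{2} - \frac{\sqrt{33}}{2}.
General solution: T(n) = A·r₁^n + B·r₂^n.
From the initial conditions, A + B = -2 and r₁A + r₂B = -3.
Since r₁ - r₂ = √33: A = (-3 - (-2)r₂)/√33 = -1 + \frac{2 \sqrt{33}}{33}, and B = -2 - A = -1 - \frac{2 \sqrt{33}}{33}.
So T(n) = \left(-1 + \frac{2 \sqrt{33}}{33}\right)\left(\frac{5}{2} + \frac{\sqrt{33}}{2}\right)^n + \left(-1 - \frac{2 \sqrt{33}}{33}\right)\left(\frac{5}{2} - \frac{\sqrt{33}}{2}\right)^n.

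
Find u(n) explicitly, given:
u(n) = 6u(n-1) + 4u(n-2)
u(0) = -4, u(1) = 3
Characteristic equation: x² - 6x - 4 = 0.
Discriminant Δ = (6)² + 4·(4) = 52.
Roots r₁,₂ = (6 ± √52)/2, so r₁ = 3 + \sqrt{13}, r₂ = 3 - \sqrt{13}.
General solution: u(n) = A·r₁^n + B·r₂^n.
From the initial conditions, A + B = -4 and r₁A + r₂B = 3.
Since r₁ - r₂ = √52: A = (3 - (-4)r₂)/√52 = -2 + \frac{15 \sqrt{13}}{26}, and B = -4 - A = - \frac{15 \sqrt{13}}{26} - 2.
So u(n) = \left(-2 + \frac{15 \sqrt{13}}{26}\right)\left(3 + \sqrt{13}\right)^n + \left(- \frac{15 \sqrt{13}}{26} - 2\right)\left(3 - \sqrt{13}\right)^n.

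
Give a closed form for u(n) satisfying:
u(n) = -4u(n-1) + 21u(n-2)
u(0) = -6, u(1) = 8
Characteristic equation: x² + 4x - 21 = 0, which factors as (x - (3))(x - (-7)) = 0.
Roots r₁ = 3, r₂ = -7 (distinct).
General solution: u(n) = A·(3)^n + B·(-7)^n.
From u(0) = -6: A + B = -6.
From u(1) = 8: 3A - 7B = 8.
Solving: A = - \frac{17}{5}, B = - \frac{13}{5}.
So u(n) = - \frac{13 \left(-7\right)^{n}}{5} - \frac{17 \cdot 3^{n}}{5}.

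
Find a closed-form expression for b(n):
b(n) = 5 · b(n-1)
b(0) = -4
Pure geometric recurrence with ratio 5.
By induction b(n) = b(0) · (5)^n = - 4 \cdot 5^{n}.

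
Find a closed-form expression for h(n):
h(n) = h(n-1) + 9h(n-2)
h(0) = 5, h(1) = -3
Characteristic equation: x² - x - 9 = 0.
Discriminant Δ = (1)² + 4·(9) = 37.
Roots r₁,₂ = (1 ± √37)/2, so r₁ = \frac{1}{2} + \frac{\sqrt{37}}{2}, r₂ = \frac{1}{2} - \frac{\sqrt{37}}{2}.
General solution: h(n) = A·r₁^n + B·r₂^n.
From the initial conditions, A + B = 5 and r₁A + r₂B = -3.
Since r₁ - r₂ = √37: A = (-3 - (5)r₂)/√37 = \frac{5}{2} - \frac{11 \sqrt{37}}{74}, and B = 5 - A = \frac{11 \sqrt{37}}{74} + \frac{5}{2}.
So h(n) = \left(\frac{5}{2} - \frac{11 \sqrt{37}}{74}\right)\left(\frac{1}{2} + \frac{\sqrt{37}}{2}\right)^n + \left(\frac{11 \sqrt{37}}{74} + \frac{5}{2}\right)\left(\frac{1}{2} - \frac{\sqrt{37}}{2}\right)^n.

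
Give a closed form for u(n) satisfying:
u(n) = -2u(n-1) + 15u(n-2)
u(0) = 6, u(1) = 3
Characteristic equation: x² + 2x - 15 = 0, which factors as (x - (3))(x - (-5)) = 0.
Roots r₁ = 3, r₂ = -5 (distinct).
General solution: u(n) = A·(3)^n + B·(-5)^n.
From u(0) = 6: A + B = 6.
From u(1) = 3: 3A - 5B = 3.
Solving: A = \frac{33}{8}, B = \frac{15}{8}.
So u(n) = \frac{15 \left(-5\right)^{n}}{8} + \frac{33 \cdot 3^{n}}{8}.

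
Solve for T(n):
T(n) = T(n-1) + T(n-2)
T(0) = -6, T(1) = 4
Characteristic equation: x² - x - 1 = 0.
Discriminant Δ = (1)² + 4·(1) = 5.
Roots r₁,₂ = (1 ± √5)/2, so r₁ = \frac{1}{2} + \frac{\sqrt{5}}{2}, r₂ = \frac{1}{2} - \frac{\sqrt{5}}{2}.
General solution: T(n) = A·r₁^n + B·r₂^n.
From the initial conditions, A + B = -6 and r₁A + r₂B = 4.
Since r₁ - r₂ = √5: A = (4 - (-6)r₂)/√5 = -3 + \frac{7 \sqrt{5}}{5}, and B = -6 - A = - \frac{7 \sqrt{5}}{5} - 3.
So T(n) = \left(-3 + \frac{7 \sqrt{5}}{5}\right)\left(\frac{1}{2} + \frac{\sqrt{5}}{2}\right)^n + \left(- \frac{7 \sqrt{5}}{5} - 3\right)\left(\frac{1}{2} - \frac{\sqrt{5}}{2}\right)^n.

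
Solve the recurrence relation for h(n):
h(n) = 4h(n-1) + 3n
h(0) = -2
First-order linear with linear forcing.
Homogeneous solution: h_h(n) = A·(4)^n.
Try particular h_p(n) = pn + q. Substituting:
  pn + q = 4(p(n-1) + q) + 3n.
Matching the n-coefficient: p = 4p + 3 ⇒ p = -1.
Matching constants: q = -4p + 4q ⇒ q = - \frac{4}{3}.
General: h(n) = A·(4)^n - n - \frac{4}{3}.
Apply h(0) = -2: A - \frac{4}{3} = -2 ⇒ A = - \frac{2}{3}.
So h(n) = - \frac{2 \cdot 4^{n}}{3} - n - \frac{4}{3}.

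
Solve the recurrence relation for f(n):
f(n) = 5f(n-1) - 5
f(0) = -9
First-order linear non-homogeneous.
Homogeneous solution: f_h(n) = A·(5)^n.
Try constant particular solution f_p = K: K = 5K - 5 ⇒ K = \frac{5}{4}.
General: f(n) = A·(5)^n + \frac{5}{4}.
Apply f(0) = -9: A + \frac{5}{4} = -9 ⇒ A = - \frac{41}{4}.
So f(n) = \frac{5}{4} - \frac{41 \cdot 5^{n}}{4}.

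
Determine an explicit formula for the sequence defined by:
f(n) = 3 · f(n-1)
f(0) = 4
Pure geometric recurrence with ratio 3.
By induction f(n) = f(0) · (3)^n = 4 \cdot 3^{n}.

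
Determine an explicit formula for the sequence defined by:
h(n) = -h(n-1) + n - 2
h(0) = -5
First-order linear with linear forcing.
Homogeneous solution: h_h(n) = A·(-1)^n.
Try particular h_p(n) = pn + q. Substituting:
  pn + q = -(p(n-1) + q) + n - 2.
Matching the n-coefficient: p = -p + 1 ⇒ p = \frac{1}{2}.
Matching constants: q = p - q - 2 ⇒ q = - \frac{3}{4}.
General: h(n) = A·(-1)^n + \frac{n}{2} - \frac{3}{4}.
Apply h(0) = -5: A - \frac{3}{4} = -5 ⇒ A = - \frac{17}{4}.
So h(n) = - \frac{17 \left(-1\right)^{n}}{4} + \frac{n}{2} - \frac{3}{4}.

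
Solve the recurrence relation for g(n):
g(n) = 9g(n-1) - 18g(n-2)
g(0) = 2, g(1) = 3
Characteristic equation: x² - 9x + 18 = 0, which factors as (x - (3))(x - (6)) = 0.
Roots r₁ = 3, r₂ = 6 (distinct).
General solution: g(n) = A·(3)^n + B·(6)^n.
From g(0) = 2: A + B = 2.
From g(1) = 3: 3A + 6B = 3.
Solving: A = 3, B = -1.
So g(n) = 3 \cdot 3^{n} - 6^{n}.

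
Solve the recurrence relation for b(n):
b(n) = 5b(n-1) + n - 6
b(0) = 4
First-order linear with linear forcing.
Homogeneous solution: b_h(n) = A·(5)^n.
Try particular b_p(n) = pn + q. Substituting:
  pn + q = 5(p(n-1) + q) + n - 6.
Matching the n-coefficient: p = 5p + 1 ⇒ p = - \frac{1}{4}.
Matching constants: q = -5p + 5q - 6 ⇒ q = \frac{19}{16}.
General: b(n) = A·(5)^n - \frac{n}{4} + \frac{19}{16}.
Apply b(0) = 4: A + \frac{19}{16} = 4 ⇒ A = \frac{45}{16}.
So b(n) = \frac{45 \cdot 5^{n}}{16} - \frac{n}{4} + \frac{19}{16}.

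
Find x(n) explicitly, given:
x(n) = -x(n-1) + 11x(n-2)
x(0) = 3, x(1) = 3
Characteristic equation: x² + x - 11 = 0.
Discriminant Δ = (-1)² + 4·(11) = 45.
Roots r₁,₂ = (-1 ± √45)/2, so r₁ = - \frac{1}{2} + \frac{3 \sqrt{5}}{2}, r₂ = - \frac{3 \sqrt{5}}{2} - \frac{1}{2}.
General solution: x(n) = A·r₁^n + B·r₂^n.
From the initial conditions, A + B = 3 and r₁A + r₂B = 3.
Since r₁ - r₂ = √45: A = (3 - (3)r₂)/√45 = \frac{3 \sqrt{5}}{10} + \frac{3}{2}, and B = 3 - A = \frac{3}{2} - \frac{3 \sqrt{5}}{10}.
So x(n) = \left(\frac{3 \sqrt{5}}{10} + \frac{3}{2}\right)\left(- \frac{1}{2} + \frac{3 \sqrt{5}}{2}\right)^n + \left(\frac{3}{2} - \frac{3 \sqrt{5}}{10}\right)\left(- \frac{3 \sqrt{5}}{2} - \frac{1}{2}\right)^n.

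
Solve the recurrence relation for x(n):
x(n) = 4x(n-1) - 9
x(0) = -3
First-order linear non-homogeneous.
Homogeneous solution: x_h(n) = A·(4)^n.
Try constant particular solution x_p = K: K = 4K - 9 ⇒ K = 3.
General: x(n) = A·(4)^n + 3.
Apply x(0) = -3: A + 3 = -3 ⇒ A = -6.
So x(n) = 3 - 6 \cdot 4^{n}.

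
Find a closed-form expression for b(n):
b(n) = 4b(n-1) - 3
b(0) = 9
First-order linear non-homogeneous.
Homogeneous solution: b_h(n) = A·(4)^n.
Try constant particular solution b_p = K: K = 4K - 3 ⇒ K = 1.
General: b(n) = A·(4)^n + 1.
Apply b(0) = 9: A + 1 = 9 ⇒ A = 8.
So b(n) = 8 \cdot 4^{n} + 1.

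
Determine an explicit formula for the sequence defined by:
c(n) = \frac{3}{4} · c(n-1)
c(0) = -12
Pure geometric recurrence with ratio \frac{3}{4}.
By induction c(n) = c(0) · (\frac{3}{4})^n = - 12 \left(\frac{3}{4}\right)^{n}.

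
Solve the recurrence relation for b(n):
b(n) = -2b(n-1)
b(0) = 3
This is a homogeneous first-order recurrence with ratio -2.
By induction b(n) = b(0) · (-2)^n = 3 \left(-2\right)^{n}.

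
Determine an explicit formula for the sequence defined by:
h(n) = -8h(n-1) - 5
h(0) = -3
First-order linear non-homogeneous.
Homogeneous solution: h_h(n) = A·(-8)^n.
Try constant particular solution h_p = K: K = -8K - 5 ⇒ K = - \frac{5}{9}.
General: h(n) = A·(-8)^n - \frac{5}{9}.
Apply h(0) = -3: A - \frac{5}{9} = -3 ⇒ A = - \frac{22}{9}.
So h(n) = - \frac{22 \left(-8\right)^{n}}{9} - \frac{5}{9}.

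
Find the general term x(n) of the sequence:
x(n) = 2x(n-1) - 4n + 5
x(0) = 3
First-order linear with linear forcing.
Homogeneous solution: x_h(n) = A·(2)^n.
Try particular x_p(n) = pn + q. Substituting:
  pn + q = 2(p(n-1) + q) - 4n + 5.
Matching the n-coefficient: p = 2p - 4 ⇒ p = 4.
Matching constants: q = -2p + 2q + 5 ⇒ q = 3.
General: x(n) = A·(2)^n + 4 n + 3.
Apply x(0) = 3: A + 3 = 3 ⇒ A = 0.
So x(n) = 4 n + 3.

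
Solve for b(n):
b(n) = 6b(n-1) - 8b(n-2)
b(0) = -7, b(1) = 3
Characteristic equation: x² - 6x + 8 = 0, which factors as (x - (4))(x - (2)) = 0.
Roots r₁ = 4, r₂ = 2 (distinct).
General solution: b(n) = A·(4)^n + B·(2)^n.
From b(0) = -7: A + B = -7.
From b(1) = 3: 4A + 2B = 3.
Solving: A = \frac{17}{2}, B = - \frac{31}{2}.
So b(n) = - \frac{31 \cdot 2^{n}}{2} + \frac{17 \cdot 4^{n}}{2}.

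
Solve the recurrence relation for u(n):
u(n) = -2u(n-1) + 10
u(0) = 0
First-order linear non-homogeneous.
Homogeneous solution: u_h(n) = A·(-2)^n.
Try constant particular solution u_p = K: K = -2K + 10 ⇒ K = \frac{10}{3}.
General: u(n) = A·(-2)^n + \frac{10}{3}.
Apply u(0) = 0: A + \frac{10}{3} = 0 ⇒ A = - \frac{10}{3}.
So u(n) = \frac{10}{3} - \frac{10 \left(-2\right)^{n}}{3}.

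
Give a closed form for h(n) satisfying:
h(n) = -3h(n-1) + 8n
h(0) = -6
First-order linear with linear forcing.
Homogeneous solution: h_h(n) = A·(-3)^n.
Try particular h_p(n) = pn + q. Substituting:
  pn + q = -3(p(n-1) + q) + 8n.
Matching the n-coefficient: p = -3p + 8 ⇒ p = 2.
Matching constants: q = 3p - 3q ⇒ q = \frac{3}{2}.
General: h(n) = A·(-3)^n + 2 n + \frac{3}{2}.
Apply h(0) = -6: A + \frac{3}{2} = -6 ⇒ A = - \frac{15}{2}.
So h(n) = - \frac{15 \left(-3\right)^{n}}{2} + 2 n + \frac{3}{2}.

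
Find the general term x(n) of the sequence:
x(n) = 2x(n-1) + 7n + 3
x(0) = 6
First-order linear with linear forcing.
Homogeneous solution: x_h(n) = A·(2)^n.
Try particular x_p(n) = pn + q. Substituting:
  pn + q = 2(p(n-1) + q) + 7n + 3.
Matching the n-coefficient: p = 2p + 7 ⇒ p = -7.
Matching constants: q = -2p + 2q + 3 ⇒ q = -17.
General: x(n) = A·(2)^n - 7 n - 17.
Apply x(0) = 6: A - 17 = 6 ⇒ A = 23.
So x(n) = 23 \cdot 2^{n} - 7 n - 17.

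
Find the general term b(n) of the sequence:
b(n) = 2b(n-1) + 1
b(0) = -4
First-order linear non-homogeneous.
Homogeneous solution: b_h(n) = A·(2)^n.
Try constant particular solution b_p = K: K = 2K + 1 ⇒ K = -1.
General: b(n) = A·(2)^n - 1.
Apply b(0) = -4: A - 1 = -4 ⇒ A = -3.
So b(n) = - 3 \cdot 2^{n} - 1.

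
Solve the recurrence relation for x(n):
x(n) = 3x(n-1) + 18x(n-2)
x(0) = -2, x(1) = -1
Characteristic equation: x² - 3x - 18 = 0, which factors as (x - (6))(x - (-3)) = 0.
Roots r₁ = 6, r₂ = -3 (distinct).
General solution: x(n) = A·(6)^n + B·(-3)^n.
From x(0) = -2: A + B = -2.
From x(1) = -1: 6A - 3B = -1.
Solving: A = - \frac{7}{9}, B = - \frac{11}{9}.
So x(n) = - \frac{11 \left(-3\right)^{n}}{9} - \frac{7 \cdot 6^{n}}{9}.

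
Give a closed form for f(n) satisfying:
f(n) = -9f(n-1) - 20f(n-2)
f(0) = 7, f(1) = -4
Characteristic equation: x² + 9x + 20 = 0, which factors as (x - (-4))(x - (-5)) = 0.
Roots r₁ = -4, r₂ = -5 (distinct).
General solution: f(n) = A·(-4)^n + B·(-5)^n.
From f(0) = 7: A + B = 7.
From f(1) = -4: -4A - 5B = -4.
Solving: A = 31, B = -24.
So f(n) = 31 \left(-4\right)^{n} - 24 \left(-5\right)^{n}.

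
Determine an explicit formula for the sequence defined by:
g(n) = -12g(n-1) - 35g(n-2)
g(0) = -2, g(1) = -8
Characteristic equation: x² + 12x + 35 = 0, which factors as (x - (-7))(x - (-5)) = 0.
Roots r₁ = -7, r₂ = -5 (distinct).
General solution: g(n) = A·(-7)^n + B·(-5)^n.
From g(0) = -2: A + B = -2.
From g(1) = -8: -7A - 5B = -8.
Solving: A = 9, B = -11.
So g(n) = - 11 \left(-5\right)^{n} + 9 \left(-7\right)^{n}.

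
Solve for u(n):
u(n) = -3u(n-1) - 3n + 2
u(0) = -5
First-order linear with linear forcing.
Homogeneous solution: u_h(n) = A·(-3)^n.
Try particular u_p(n) = pn + q. Substituting:
  pn + q = -3(p(n-1) + q) - 3n + 2.
Matching the n-coefficient: p = -3p - 3 ⇒ p = - \frac{3}{4}.
Matching constants: q = 3p - 3q + 2 ⇒ q = - \frac{1}{16}.
General: u(n) = A·(-3)^n - \frac{3 n}{4} - \frac{1}{16}.
Apply u(0) = -5: A - \frac{1}{16} = -5 ⇒ A = - \frac{79}{16}.
So u(n) = - \frac{79 \left(-3\right)^{n}}{16} - \frac{3 n}{4} - \frac{1}{16}.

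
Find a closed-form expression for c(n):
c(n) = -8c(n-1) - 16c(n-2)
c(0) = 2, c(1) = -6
Characteristic equation: x² + 8x + 16 = 0, which is (x - (-4))².
Repeated root r = -4.
General solution: c(n) = (A + Bn)·(-4)^n.
From c(0) = 2: A = 2.
From c(1) = -6: (A + B)·(-4) = -6 ⇒ B = - \frac{1}{2}.
So c(n) = \left(2 - \frac{n}{2}\right) \cdot (-4)^n.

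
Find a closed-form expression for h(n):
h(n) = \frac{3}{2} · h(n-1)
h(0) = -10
Pure geometric recurrence with ratio \frac{3}{2}.
By induction h(n) = h(0) · (\frac{3}{2})^n = - 10 \left(\frac{3}{2}\right)^{n}.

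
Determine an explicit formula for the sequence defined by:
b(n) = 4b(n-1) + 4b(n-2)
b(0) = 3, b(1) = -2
Characteristic equation: x² - 4x - 4 = 0.
Discriminant Δ = (4)² + 4·(4) = 32.
Roots r₁,₂ = (4 ± √32)/2, so r₁ = 2 + 2 \sqrt{2}, r₂ = 2 - 2 \sqrt{2}.
General solution: b(n) = A·r₁^n + B·r₂^n.
From the initial conditions, A + B = 3 and r₁A + r₂B = -2.
Since r₁ - r₂ = √32: A = (-2 - (3)r₂)/√32 = \frac{3}{2} - \sqrt{2}, and B = 3 - A = \sqrt{2} + \frac{3}{2}.
So b(n) = \left(\frac{3}{2} - \sqrt{2}\right)\left(2 + 2 \sqrt{2}\right)^n + \left(\sqrt{2} + \frac{3}{2}\right)\left(2 - 2 \sqrt{2}\right)^n.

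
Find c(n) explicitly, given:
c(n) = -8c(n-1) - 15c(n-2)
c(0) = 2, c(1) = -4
Characteristic equation: x² + 8x + 15 = 0, which factors as (x - (-5))(x - (-3)) = 0.
Roots r₁ = -5, r₂ = -3 (distinct).
General solution: c(n) = A·(-5)^n + B·(-3)^n.
From c(0) = 2: A + B = 2.
From c(1) = -4: -5A - 3B = -4.
Solving: A = -1, B = 3.
So c(n) = 3 \left(-3\right)^{n} - \left(-5\right)^{n}.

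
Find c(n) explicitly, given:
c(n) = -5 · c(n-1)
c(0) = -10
Pure geometric recurrence with ratio -5.
By induction c(n) = c(0) · (-5)^n = - 10 \left(-5\right)^{n}.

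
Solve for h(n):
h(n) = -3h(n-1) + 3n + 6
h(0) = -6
First-order linear with linear forcing.
Homogeneous solution: h_h(n) = A·(-3)^n.
Try particular h_p(n) = pn + q. Substituting:
  pn + q = -3(p(n-1) + q) + 3n + 6.
Matching the n-coefficient: p = -3p + 3 ⇒ p = \frac{3}{4}.
Matching constants: q = 3p - 3q + 6 ⇒ q = \frac{33}{16}.
General: h(n) = A·(-3)^n + \frac{3 n}{4} + \frac{33}{16}.
Apply h(0) = -6: A + \frac{33}{16} = -6 ⇒ A = - \frac{129}{16}.
So h(n) = - \frac{129 \left(-3\right)^{n}}{16} + \frac{3 n}{4} + \frac{33}{16}.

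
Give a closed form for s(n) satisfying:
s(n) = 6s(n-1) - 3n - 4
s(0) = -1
First-order linear with linear forcing.
Homogeneous solution: s_h(n) = A·(6)^n.
Try particular s_p(n) = pn + q. Substituting:
  pn + q = 6(p(n-1) + q) - 3n - 4.
Matching the n-coefficient: p = 6p - 3 ⇒ p = \frac{3}{5}.
Matching constants: q = -6p + 6q - 4 ⇒ q = \frac{38}{25}.
General: s(n) = A·(6)^n + \frac{3 n}{5} + \frac{38}{25}.
Apply s(0) = -1: A + \frac{38}{25} = -1 ⇒ A = - \frac{63}{25}.
So s(n) = - \frac{63 \cdot 6^{n}}{25} + \frac{3 n}{5} + \frac{38}{25}.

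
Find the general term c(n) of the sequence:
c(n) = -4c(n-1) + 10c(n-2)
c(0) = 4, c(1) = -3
Characteristic equation: x² + 4x - 10 = 0.
Discriminant Δ = (-4)² + 4·(10) = 56.
Roots r₁,₂ = (-4 ± √56)/2, so r₁ = -2 + \sqrt{14}, r₂ = - \sqrt{14} - 2.
General solution: c(n) = A·r₁^n + B·r₂^n.
From the initial conditions, A + B = 4 and r₁A + r₂B = -3.
Since r₁ - r₂ = √56: A = (-3 - (4)r₂)/√56 = \frac{5 \sqrt{14}}{28} + 2, and B = 4 - A = 2 - \frac{5 \sqrt{14}}{28}.
So c(n) = \left(\frac{5 \sqrt{14}}{28} + 2\right)\left(-2 + \sqrt{14}\right)^n + \left(2 - \frac{5 \sqrt{14}}{28}\right)\left(- \sqrt{14} - 2\right)^n.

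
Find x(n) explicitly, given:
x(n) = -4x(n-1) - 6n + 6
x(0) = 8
First-order linear with linear forcing.
Homogeneous solution: x_h(n) = A·(-4)^n.
Try particular x_p(n) = pn + q. Substituting:
  pn + q = -4(p(n-1) + q) - 6n + 6.
Matching the n-coefficient: p = -4p - 6 ⇒ p = - \frac{6}{5}.
Matching constants: q = 4p - 4q + 6 ⇒ q = \frac{6}{25}.
General: x(n) = A·(-4)^n - \frac{6 n}{5} + \frac{6}{25}.
Apply x(0) = 8: A + \frac{6}{25} = 8 ⇒ A = \frac{194}{25}.
So x(n) = \frac{194 \left(-4\right)^{n}}{25} - \frac{6 n}{5} + \frac{6}{25}.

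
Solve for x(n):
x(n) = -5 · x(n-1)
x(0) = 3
Pure geometric recurrence with ratio -5.
By induction x(n) = x(0) · (-5)^n = 3 \left(-5\right)^{n}.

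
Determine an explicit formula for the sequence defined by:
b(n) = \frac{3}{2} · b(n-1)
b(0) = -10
Pure geometric recurrence with ratio \frac{3}{2}.
By induction b(n) = b(0) · (\frac{3}{2})^n = - 10 \left(\frac{3}{2}\right)^{n}.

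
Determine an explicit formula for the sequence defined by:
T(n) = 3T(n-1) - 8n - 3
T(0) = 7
First-order linear with linear forcing.
Homogeneous solution: T_h(n) = A·(3)^n.
Try particular T_p(n) = pn + q. Substituting:
  pn + q = 3(p(n-1) + q) - 8n - 3.
Matching the n-coefficient: p = 3p - 8 ⇒ p = 4.
Matching constants: q = -3p + 3q - 3 ⇒ q = \frac{15}{2}.
General: T(n) = A·(3)^n + 4 n + \frac{15}{2}.
Apply T(0) = 7: A + \frac{15}{2} = 7 ⇒ A = - \frac{1}{2}.
So T(n) = - \frac{3^{n}}{2} + 4 n + \frac{15}{2}.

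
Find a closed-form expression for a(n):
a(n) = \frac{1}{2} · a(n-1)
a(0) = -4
Pure geometric recurrence with ratio \frac{1}{2}.
By induction a(n) = a(0) · (\frac{1}{2})^n = - 4 \cdot 2^{- n}.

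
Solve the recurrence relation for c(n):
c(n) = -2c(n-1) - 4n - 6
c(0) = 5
First-order linear with linear forcing.
Homogeneous solution: c_h(n) = A·(-2)^n.
Try particular c_p(n) = pn + q. Substituting:
  pn + q = -2(p(n-1) + q) - 4n - 6.
Matching the n-coefficient: p = -2p - 4 ⇒ p = - \frac{4}{3}.
Matching constants: q = 2p - 2q - 6 ⇒ q = - \frac{26}{9}.
General: c(n) = A·(-2)^n - \frac{4 n}{3} - \frac{26}{9}.
Apply c(0) = 5: A - \frac{26}{9} = 5 ⇒ A = \frac{71}{9}.
So c(n) = \frac{71 \left(-2\right)^{n}}{9} - \frac{4 n}{3} - \frac{26}{9}.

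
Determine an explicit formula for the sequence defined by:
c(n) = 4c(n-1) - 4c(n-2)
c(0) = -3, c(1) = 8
Characteristic equation: x² - 4x + 4 = 0, which is (x - (2))².
Repeated root r = 2.
General solution: c(n) = (A + Bn)·(2)^n.
From c(0) = -3: A = -3.
From c(1) = 8: (A + B)·(2) = 8 ⇒ B = 7.
So c(n) = \left(7 n - 3\right) \cdot (2)^n.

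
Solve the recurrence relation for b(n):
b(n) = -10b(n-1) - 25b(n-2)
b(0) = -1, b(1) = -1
Characteristic equation: x² + 10x + 25 = 0, which is (x - (-5))².
Repeated root r = -5.
General solution: b(n) = (A + Bn)·(-5)^n.
From b(0) = -1: A = -1.
From b(1) = -1: (A + B)·(-5) = -1 ⇒ B = \frac{6}{5}.
So b(n) = \left(\frac{6 n}{5} - 1\right) \cdot (-5)^n.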